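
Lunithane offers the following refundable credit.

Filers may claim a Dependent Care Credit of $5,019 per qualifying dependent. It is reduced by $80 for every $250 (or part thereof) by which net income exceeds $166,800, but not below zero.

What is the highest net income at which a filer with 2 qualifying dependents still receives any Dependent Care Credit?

Full credit = 2 × $5,019 = $10,038.
After 125 increments the reduction is 125 × $80 = $10,000, leaving $38; one more increment wipes it out. Increment 125 ends at excess 125 × $250 = $31,250, so the highest qualifying income is $166,800 + $31,250 = $198,050.

$198,050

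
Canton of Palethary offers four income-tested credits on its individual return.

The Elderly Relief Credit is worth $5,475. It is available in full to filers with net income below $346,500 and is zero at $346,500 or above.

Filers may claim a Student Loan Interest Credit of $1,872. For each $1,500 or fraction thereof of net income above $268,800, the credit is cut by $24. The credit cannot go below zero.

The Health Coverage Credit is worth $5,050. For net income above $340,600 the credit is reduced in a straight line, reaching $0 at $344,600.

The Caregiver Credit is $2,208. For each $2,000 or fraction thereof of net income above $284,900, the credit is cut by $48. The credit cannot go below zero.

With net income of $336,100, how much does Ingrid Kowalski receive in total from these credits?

Elderly Relief Credit: $336,100 is below the $346,500 cutoff, so the full $5,475 applies.
Student Loan Interest Credit: income exceeds $268,800 by $67,300, which is 45 full-or-partial $1,500 increments; reduction = 45 × $24 = $1,080, leaving $792.
Health Coverage Credit: $336,100 is at or below the $340,600 threshold, so the full $5,050 applies.
Caregiver Credit: income exceeds $284,900 by $51,200, which is 26 full-or-partial $2,000 increments; reduction = 26 × $48 = $1,248, leaving $960.
Total: $5,475 + $792 + $5,050 + $960 = $12,277.

$12,277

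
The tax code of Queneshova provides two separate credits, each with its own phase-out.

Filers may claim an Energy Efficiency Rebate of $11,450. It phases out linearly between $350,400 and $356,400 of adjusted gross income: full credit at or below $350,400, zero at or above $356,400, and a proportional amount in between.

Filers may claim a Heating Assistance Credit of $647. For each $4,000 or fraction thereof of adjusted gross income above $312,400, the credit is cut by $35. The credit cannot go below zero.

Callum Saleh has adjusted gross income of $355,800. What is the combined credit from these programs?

$1,407

Energy Efficiency Rebate: $355,800 is $5,400 into a $6,000 phase-out range, leaving 600/6,000 of the credit: $11,450 × 600/6,000 = $1,145.
Heating Assistance Credit: income exceeds $312,400 by $43,400, which is 11 full-or-partial $4,000 increments; reduction = 11 × $35 = $385, leaving $262.
Total: $1,145 + $262 = $1,407.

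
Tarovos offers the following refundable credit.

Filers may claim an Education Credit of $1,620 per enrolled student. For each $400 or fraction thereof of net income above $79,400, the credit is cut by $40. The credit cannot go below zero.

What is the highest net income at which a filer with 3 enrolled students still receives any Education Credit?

Full credit = 3 × $1,620 = $4,860.
After 121 increments the reduction is 121 × $40 = $4,840, leaving $20; one more increment wipes it out. Increment 121 ends at excess 121 × $400 = $48,400, so the highest qualifying income is $79,400 + $48,400 = $127,800.

$127,800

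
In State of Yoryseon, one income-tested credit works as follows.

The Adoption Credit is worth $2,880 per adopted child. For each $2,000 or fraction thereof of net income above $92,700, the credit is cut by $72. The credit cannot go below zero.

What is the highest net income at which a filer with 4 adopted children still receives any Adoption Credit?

Full credit = 4 × $2,880 = $11,520.
After 159 increments the reduction is 159 × $72 = $11,448, leaving $72; one more increment wipes it out. Increment 159 ends at excess 159 × $2,000 = $318,000, so the highest qualifying income is $92,700 + $318,000 = $410,700.

$410,700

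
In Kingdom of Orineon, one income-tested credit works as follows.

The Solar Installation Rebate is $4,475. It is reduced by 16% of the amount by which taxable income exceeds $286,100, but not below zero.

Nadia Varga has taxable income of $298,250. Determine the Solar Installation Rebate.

$2,531

Solar Installation Rebate: 16% of the $12,150 excess over $286,100 is $1,944; credit = $4,475 − $1,944 = $2,531.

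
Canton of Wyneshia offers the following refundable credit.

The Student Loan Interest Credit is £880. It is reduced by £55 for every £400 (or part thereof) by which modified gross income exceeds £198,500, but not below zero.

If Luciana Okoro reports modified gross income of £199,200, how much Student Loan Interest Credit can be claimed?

Student Loan Interest Credit: income exceeds £198,500 by £700, which is 2 full-or-partial £400 increments; reduction = 2 × £55 = £110, leaving £770.

£770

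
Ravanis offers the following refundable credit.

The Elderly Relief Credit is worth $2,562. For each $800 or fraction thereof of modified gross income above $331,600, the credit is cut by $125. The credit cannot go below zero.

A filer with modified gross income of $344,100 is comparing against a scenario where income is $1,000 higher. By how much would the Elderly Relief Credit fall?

At $344,100 — income exceeds $331,600 by $12,500, which is 16 full-or-partial $800 increments; reduction = 16 × $125 = $2,000, leaving $562.
At $345,100 — income exceeds $331,600 by $13,500, which is 17 full-or-partial $800 increments; reduction = 17 × $125 = $2,125, leaving $437.
Lost: $562 − $437 = $125.

$125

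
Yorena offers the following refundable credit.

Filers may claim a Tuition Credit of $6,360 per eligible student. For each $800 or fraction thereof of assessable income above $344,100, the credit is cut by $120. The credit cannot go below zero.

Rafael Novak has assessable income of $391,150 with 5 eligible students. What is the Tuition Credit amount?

$24,720

Tuition Credit: base = 5 × $6,360 = $31,800. income exceeds $344,100 by $47,050, which is 59 full-or-partial $800 increments; reduction = 59 × $120 = $7,080, leaving $24,720.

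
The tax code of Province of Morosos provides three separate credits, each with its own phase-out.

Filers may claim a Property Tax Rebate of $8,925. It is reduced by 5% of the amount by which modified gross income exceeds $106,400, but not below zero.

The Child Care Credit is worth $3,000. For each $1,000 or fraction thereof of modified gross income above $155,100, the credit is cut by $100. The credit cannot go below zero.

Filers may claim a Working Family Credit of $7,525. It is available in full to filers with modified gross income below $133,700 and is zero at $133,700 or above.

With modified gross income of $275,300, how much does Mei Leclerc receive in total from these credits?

Property Tax Rebate: 5% of the $168,900 excess over $106,400 is $8,445; credit = $8,925 − $8,445 = $480.
Child Care Credit: income exceeds $155,100 by $120,200 → 121 increments × $100 = $12,100 ≥ base, so the credit is $0.
Working Family Credit: $275,300 meets or exceeds the $133,700 cutoff, so the credit is $0.
Total: $480 + $0 + $0 = $480.

$480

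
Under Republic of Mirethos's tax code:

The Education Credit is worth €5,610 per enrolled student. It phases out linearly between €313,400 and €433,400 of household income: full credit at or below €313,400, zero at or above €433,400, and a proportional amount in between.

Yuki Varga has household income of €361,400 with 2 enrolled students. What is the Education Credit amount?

€6,732

Education Credit: base = 2 × €5,610 = €11,220. €361,400 is €48,000 into a €120,000 phase-out range, leaving 72,000/120,000 of the credit: €11,220 × 72,000/120,000 = €6,732.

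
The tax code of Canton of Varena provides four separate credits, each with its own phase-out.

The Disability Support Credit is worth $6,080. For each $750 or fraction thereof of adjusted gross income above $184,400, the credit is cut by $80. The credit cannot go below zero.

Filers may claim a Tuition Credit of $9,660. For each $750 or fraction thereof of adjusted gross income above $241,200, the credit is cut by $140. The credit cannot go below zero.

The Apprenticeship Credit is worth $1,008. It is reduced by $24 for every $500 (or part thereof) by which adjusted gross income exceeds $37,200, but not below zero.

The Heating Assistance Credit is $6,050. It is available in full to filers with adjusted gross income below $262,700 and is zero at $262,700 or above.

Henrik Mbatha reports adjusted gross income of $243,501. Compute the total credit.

Disability Support Credit: income exceeds $184,400 by $59,101 → 79 increments × $80 = $6,320 ≥ base, so the credit is $0.
Tuition Credit: income exceeds $241,200 by $2,301, which is 4 full-or-partial $750 increments; reduction = 4 × $140 = $560, leaving $9,100.
Apprenticeship Credit: income exceeds $37,200 by $206,301 → 413 increments × $24 = $9,912 ≥ base, so the credit is $0.
Heating Assistance Credit: $243,501 is below the $262,700 cutoff, so the full $6,050 applies.
Total: $0 + $9,100 + $0 + $6,050 = $15,150.

$15,150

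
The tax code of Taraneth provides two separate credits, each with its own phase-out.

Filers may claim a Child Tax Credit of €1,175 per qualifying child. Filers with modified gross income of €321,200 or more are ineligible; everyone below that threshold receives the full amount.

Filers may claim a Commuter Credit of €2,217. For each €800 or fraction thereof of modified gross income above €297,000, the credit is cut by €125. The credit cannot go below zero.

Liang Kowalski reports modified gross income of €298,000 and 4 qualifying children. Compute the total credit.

€6,667

Child Tax Credit: base = 4 × €1,175 = €4,700. €298,000 is below the €321,200 cutoff, so the full €4,700 applies.
Commuter Credit: income exceeds €297,000 by €1,000, which is 2 full-or-partial €800 increments; reduction = 2 × €125 = €250, leaving €1,967.
Total: €4,700 + €1,967 = €6,667.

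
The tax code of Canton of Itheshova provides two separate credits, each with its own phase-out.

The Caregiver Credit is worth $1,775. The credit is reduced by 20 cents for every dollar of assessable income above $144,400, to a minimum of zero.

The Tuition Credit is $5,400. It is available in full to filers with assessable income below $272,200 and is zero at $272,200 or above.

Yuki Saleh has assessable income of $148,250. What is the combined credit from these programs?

$6,405

Caregiver Credit: 20% of the $3,850 excess over $144,400 is $770; credit = $1,775 − $770 = $1,005.
Tuition Credit: $148,250 is below the $272,200 cutoff, so the full $5,400 applies.
Total: $1,005 + $5,400 = $6,405.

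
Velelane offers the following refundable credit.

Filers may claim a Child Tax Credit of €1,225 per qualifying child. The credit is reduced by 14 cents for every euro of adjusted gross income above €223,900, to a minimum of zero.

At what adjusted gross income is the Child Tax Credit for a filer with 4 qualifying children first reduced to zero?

€258,900

Full credit = 4 × €1,225 = €4,900.
The credit falls by 14% of each euro above €223,900, so it reaches zero when the excess is €4,900 / 14% = €35,000: income = €223,900 + €35,000 = €258,900.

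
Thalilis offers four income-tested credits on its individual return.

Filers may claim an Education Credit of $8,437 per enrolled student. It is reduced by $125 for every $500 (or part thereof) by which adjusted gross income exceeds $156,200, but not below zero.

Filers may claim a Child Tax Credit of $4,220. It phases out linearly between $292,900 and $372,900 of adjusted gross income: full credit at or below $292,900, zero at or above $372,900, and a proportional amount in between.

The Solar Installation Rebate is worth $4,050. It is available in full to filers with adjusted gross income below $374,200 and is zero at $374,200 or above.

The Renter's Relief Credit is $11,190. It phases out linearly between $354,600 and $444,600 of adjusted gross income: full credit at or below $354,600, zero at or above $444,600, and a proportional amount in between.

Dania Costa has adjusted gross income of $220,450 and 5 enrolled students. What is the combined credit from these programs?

Education Credit: base = 5 × $8,437 = $42,185. income exceeds $156,200 by $64,250, which is 129 full-or-partial $500 increments; reduction = 129 × $125 = $16,125, leaving $26,060.
Child Tax Credit: $220,450 is at or below the $292,900 threshold, so the full $4,220 applies.
Solar Installation Rebate: $220,450 is below the $374,200 cutoff, so the full $4,050 applies.
Renter's Relief Credit: $220,450 is at or below the $354,600 threshold, so the full $11,190 applies.
Total: $26,060 + $4,220 + $4,050 + $11,190 = $45,520.

$45,520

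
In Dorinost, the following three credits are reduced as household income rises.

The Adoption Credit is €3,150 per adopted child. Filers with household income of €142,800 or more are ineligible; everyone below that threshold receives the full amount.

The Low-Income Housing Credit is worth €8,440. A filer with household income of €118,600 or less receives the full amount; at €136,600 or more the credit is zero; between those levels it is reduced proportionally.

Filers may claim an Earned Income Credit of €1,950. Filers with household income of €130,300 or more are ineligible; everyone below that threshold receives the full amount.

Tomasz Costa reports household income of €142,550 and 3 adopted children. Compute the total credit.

Adoption Credit: base = 3 × €3,150 = €9,450. €142,550 is below the €142,800 cutoff, so the full €9,450 applies.
Low-Income Housing Credit: €142,550 is at or above €136,600, so the credit is €0.
Earned Income Credit: €142,550 meets or exceeds the €130,300 cutoff, so the credit is €0.
Total: €9,450 + €0 + €0 = €9,450.

€9,450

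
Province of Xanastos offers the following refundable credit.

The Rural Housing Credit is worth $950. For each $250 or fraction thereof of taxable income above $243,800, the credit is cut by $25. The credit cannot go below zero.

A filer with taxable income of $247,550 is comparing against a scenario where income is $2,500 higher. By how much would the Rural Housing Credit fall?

$250

At $247,550 — income exceeds $243,800 by $3,750, which is 15 full-or-partial $250 increments; reduction = 15 × $25 = $375, leaving $575.
At $250,050 — income exceeds $243,800 by $6,250, which is 25 full-or-partial $250 increments; reduction = 25 × $25 = $625, leaving $325.
Lost: $575 − $325 = $250.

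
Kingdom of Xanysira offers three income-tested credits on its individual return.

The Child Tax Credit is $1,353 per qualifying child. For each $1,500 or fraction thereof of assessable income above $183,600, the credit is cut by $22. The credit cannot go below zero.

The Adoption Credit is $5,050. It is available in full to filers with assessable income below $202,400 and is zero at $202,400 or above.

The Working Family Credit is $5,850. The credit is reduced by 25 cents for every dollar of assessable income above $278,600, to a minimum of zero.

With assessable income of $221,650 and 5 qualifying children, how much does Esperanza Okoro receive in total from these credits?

Child Tax Credit: base = 5 × $1,353 = $6,765. income exceeds $183,600 by $38,050, which is 26 full-or-partial $1,500 increments; reduction = 26 × $22 = $572, leaving $6,193.
Adoption Credit: $221,650 meets or exceeds the $202,400 cutoff, so the credit is $0.
Working Family Credit: $221,650 is at or below the $278,600 threshold, so the full $5,850 applies.
Total: $6,193 + $0 + $5,850 = $12,043.

$12,043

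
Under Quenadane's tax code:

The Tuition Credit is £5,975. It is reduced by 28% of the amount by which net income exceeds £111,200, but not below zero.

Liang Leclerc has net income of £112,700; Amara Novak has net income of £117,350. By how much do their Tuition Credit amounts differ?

£1,302

Liang (£112,700): Tuition Credit: 28% of the £1,500 excess over £111,200 is £420; credit = £5,975 − £420 = £5,555.
Amara (£117,350): Tuition Credit: 28% of the £6,150 excess over £111,200 is £1,722; credit = £5,975 − £1,722 = £4,253.
Difference: |£5,555 − £4,253| = £1,302.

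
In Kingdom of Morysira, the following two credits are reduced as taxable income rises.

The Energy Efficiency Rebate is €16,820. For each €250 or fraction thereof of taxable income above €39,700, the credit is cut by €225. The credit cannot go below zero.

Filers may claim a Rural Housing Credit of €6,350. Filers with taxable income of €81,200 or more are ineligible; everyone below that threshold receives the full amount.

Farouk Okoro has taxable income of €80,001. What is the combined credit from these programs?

€6,350

Energy Efficiency Rebate: income exceeds €39,700 by €40,301 → 162 increments × €225 = €36,450 ≥ base, so the credit is €0.
Rural Housing Credit: €80,001 is below the €81,200 cutoff, so the full €6,350 applies.
Total: €0 + €6,350 = €6,350.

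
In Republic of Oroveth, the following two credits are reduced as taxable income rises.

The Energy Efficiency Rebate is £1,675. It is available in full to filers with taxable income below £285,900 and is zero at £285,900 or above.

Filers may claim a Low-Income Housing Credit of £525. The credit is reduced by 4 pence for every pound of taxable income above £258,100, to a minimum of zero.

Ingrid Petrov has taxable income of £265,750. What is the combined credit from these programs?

Energy Efficiency Rebate: £265,750 is below the £285,900 cutoff, so the full £1,675 applies.
Low-Income Housing Credit: 4% of the £7,650 excess over £258,100 is £306; credit = £525 − £306 = £219.
Total: £1,675 + £219 = £1,894.

£1,894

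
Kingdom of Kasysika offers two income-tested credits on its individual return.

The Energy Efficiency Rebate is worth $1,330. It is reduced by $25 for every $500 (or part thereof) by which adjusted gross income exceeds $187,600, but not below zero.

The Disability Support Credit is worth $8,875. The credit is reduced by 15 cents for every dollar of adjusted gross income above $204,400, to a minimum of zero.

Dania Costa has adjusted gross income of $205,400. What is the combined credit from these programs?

Energy Efficiency Rebate: income exceeds $187,600 by $17,800, which is 36 full-or-partial $500 increments; reduction = 36 × $25 = $900, leaving $430.
Disability Support Credit: 15% of the $1,000 excess over $204,400 is $150; credit = $8,875 − $150 = $8,725.
Total: $430 + $8,725 = $9,155.

$9,155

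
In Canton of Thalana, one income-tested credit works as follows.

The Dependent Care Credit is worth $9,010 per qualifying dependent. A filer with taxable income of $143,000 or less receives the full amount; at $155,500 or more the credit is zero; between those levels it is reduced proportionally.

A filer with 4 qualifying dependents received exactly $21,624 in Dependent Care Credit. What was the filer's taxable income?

$148,000

Full credit = 4 × $9,010 = $36,040.
$21,624 is 21,624/36,040 of the full $36,040, so 14,416/36,040 of the $12,500 range has been used: income = $143,000 + $12,500 × 14,416/36,040 = $148,000.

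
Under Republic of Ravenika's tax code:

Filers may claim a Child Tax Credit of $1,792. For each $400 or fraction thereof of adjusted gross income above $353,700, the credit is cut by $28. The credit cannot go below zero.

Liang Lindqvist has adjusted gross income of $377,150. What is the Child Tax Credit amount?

Child Tax Credit: income exceeds $353,700 by $23,450, which is 59 full-or-partial $400 increments; reduction = 59 × $28 = $1,652, leaving $140.

$140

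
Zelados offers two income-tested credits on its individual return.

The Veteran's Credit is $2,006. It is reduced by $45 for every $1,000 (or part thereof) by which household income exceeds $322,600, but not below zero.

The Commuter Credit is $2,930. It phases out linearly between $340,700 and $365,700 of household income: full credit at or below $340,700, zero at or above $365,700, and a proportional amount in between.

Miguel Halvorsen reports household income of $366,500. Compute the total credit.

$26

Veteran's Credit: income exceeds $322,600 by $43,900, which is 44 full-or-partial $1,000 increments; reduction = 44 × $45 = $1,980, leaving $26.
Commuter Credit: $366,500 is at or above $365,700, so the credit is $0.
Total: $26 + $0 = $26.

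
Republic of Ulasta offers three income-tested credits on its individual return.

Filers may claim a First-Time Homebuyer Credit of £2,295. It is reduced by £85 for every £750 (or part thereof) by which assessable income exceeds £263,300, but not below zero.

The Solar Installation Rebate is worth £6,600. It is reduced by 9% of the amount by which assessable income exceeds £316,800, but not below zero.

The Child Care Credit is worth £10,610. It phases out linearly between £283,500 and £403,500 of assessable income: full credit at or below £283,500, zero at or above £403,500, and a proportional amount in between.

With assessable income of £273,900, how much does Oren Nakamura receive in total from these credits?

First-Time Homebuyer Credit: income exceeds £263,300 by £10,600, which is 15 full-or-partial £750 increments; reduction = 15 × £85 = £1,275, leaving £1,020.
Solar Installation Rebate: £273,900 is at or below the £316,800 threshold, so the full £6,600 applies.
Child Care Credit: £273,900 is at or below the £283,500 threshold, so the full £10,610 applies.
Total: £1,020 + £6,600 + £10,610 = £18,230.

£18,230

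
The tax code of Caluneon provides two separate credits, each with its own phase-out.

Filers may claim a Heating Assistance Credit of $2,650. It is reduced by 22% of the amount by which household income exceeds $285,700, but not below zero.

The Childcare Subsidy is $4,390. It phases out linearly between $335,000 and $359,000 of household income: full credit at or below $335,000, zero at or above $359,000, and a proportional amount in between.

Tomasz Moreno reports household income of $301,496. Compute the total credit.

$4,390

Heating Assistance Credit: 22% of the $15,796 excess over $285,700 is $3,475.12 ≥ base, so the credit is $0.
Childcare Subsidy: $301,496 is at or below the $335,000 threshold, so the full $4,390 applies.
Total: $0 + $4,390 = $4,390.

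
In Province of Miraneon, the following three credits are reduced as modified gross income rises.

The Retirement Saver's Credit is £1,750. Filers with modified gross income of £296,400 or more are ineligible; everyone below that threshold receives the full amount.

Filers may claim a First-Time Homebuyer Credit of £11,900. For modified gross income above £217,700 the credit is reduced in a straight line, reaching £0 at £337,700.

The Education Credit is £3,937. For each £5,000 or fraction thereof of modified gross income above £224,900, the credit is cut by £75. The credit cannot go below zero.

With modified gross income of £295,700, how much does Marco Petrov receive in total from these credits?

Retirement Saver's Credit: £295,700 is below the £296,400 cutoff, so the full £1,750 applies.
First-Time Homebuyer Credit: £295,700 is £78,000 into a £120,000 phase-out range, leaving 42,000/120,000 of the credit: £11,900 × 42,000/120,000 = £4,165.
Education Credit: income exceeds £224,900 by £70,800, which is 15 full-or-partial £5,000 increments; reduction = 15 × £75 = £1,125, leaving £2,812.
Total: £1,750 + £4,165 + £2,812 = £8,727.

£8,727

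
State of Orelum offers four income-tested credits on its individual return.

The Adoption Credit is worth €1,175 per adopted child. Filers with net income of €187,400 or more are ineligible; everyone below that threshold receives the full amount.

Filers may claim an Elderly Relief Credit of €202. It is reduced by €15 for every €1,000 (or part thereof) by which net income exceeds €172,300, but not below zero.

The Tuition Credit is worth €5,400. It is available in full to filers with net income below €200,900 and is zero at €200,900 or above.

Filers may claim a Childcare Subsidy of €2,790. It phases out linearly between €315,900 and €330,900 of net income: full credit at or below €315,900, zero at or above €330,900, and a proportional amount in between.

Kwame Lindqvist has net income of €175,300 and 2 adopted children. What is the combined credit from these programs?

Adoption Credit: base = 2 × €1,175 = €2,350. €175,300 is below the €187,400 cutoff, so the full €2,350 applies.
Elderly Relief Credit: income exceeds €172,300 by €3,000, which is 3 full-or-partial €1,000 increments; reduction = 3 × €15 = €45, leaving €157.
Tuition Credit: €175,300 is below the €200,900 cutoff, so the full €5,400 applies.
Childcare Subsidy: €175,300 is at or below the €315,900 threshold, so the full €2,790 applies.
Total: €2,350 + €157 + €5,400 + €2,790 = €10,697.

€10,697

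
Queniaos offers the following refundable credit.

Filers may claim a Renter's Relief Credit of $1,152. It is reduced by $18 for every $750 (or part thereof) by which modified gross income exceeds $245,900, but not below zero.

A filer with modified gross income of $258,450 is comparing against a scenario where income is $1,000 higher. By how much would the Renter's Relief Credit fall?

$36

At $258,450 — income exceeds $245,900 by $12,550, which is 17 full-or-partial $750 increments; reduction = 17 × $18 = $306, leaving $846.
At $259,450 — income exceeds $245,900 by $13,550, which is 19 full-or-partial $750 increments; reduction = 19 × $18 = $342, leaving $810.
Lost: $846 − $810 = $36.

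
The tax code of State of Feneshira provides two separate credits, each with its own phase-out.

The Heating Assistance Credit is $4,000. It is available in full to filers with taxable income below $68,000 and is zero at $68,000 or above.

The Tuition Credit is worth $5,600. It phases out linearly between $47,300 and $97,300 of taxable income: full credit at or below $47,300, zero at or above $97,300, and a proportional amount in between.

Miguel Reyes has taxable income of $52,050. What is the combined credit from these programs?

$9,068

Heating Assistance Credit: $52,050 is below the $68,000 cutoff, so the full $4,000 applies.
Tuition Credit: $52,050 is $4,750 into a $50,000 phase-out range, leaving 45,250/50,000 of the credit: $5,600 × 45,250/50,000 = $5,068.
Total: $4,000 + $5,068 = $9,068.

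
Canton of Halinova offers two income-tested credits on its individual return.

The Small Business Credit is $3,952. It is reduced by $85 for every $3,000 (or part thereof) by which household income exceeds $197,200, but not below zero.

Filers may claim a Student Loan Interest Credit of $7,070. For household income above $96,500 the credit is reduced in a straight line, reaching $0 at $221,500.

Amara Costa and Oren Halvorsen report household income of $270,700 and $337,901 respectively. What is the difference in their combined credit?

$1,827

Amara ($270,700): Small Business Credit: income exceeds $197,200 by $73,500, which is 25 full-or-partial $3,000 increments; reduction = 25 × $85 = $2,125, leaving $1,827. Student Loan Interest Credit: $270,700 is at or above $221,500, so the credit is $0. total $1,827 + $0 = $1,827
Oren ($337,901): Small Business Credit: income exceeds $197,200 by $140,701 → 47 increments × $85 = $3,995 ≥ base, so the credit is $0. Student Loan Interest Credit: $337,901 is at or above $221,500, so the credit is $0. total $0 + $0 = $0
Difference: |$1,827 − $0| = $1,827.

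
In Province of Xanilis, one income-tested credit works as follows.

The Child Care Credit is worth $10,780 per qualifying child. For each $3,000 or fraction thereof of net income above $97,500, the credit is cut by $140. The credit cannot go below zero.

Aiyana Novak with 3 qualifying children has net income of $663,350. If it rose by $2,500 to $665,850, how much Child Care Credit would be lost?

$140

At $663,350 — base = 3 × $10,780 = $32,340. income exceeds $97,500 by $565,850, which is 189 full-or-partial $3,000 increments; reduction = 189 × $140 = $26,460, leaving $5,880.
At $665,850 — base = 3 × $10,780 = $32,340. income exceeds $97,500 by $568,350, which is 190 full-or-partial $3,000 increments; reduction = 190 × $140 = $26,600, leaving $5,740.
Lost: $5,880 − $5,740 = $140.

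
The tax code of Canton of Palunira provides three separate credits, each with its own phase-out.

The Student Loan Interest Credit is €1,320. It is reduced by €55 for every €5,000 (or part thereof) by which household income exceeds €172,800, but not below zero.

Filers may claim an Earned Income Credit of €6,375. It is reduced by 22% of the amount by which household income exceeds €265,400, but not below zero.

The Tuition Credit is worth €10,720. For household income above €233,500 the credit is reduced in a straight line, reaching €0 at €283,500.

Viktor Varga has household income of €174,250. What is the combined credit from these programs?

Student Loan Interest Credit: income exceeds €172,800 by €1,450, which is 1 full-or-partial €5,000 increment; reduction = 1 × €55 = €55, leaving €1,265.
Earned Income Credit: €174,250 is at or below the €265,400 threshold, so the full €6,375 applies.
Tuition Credit: €174,250 is at or below the €233,500 threshold, so the full €10,720 applies.
Total: €1,265 + €6,375 + €10,720 = €18,360.

€18,360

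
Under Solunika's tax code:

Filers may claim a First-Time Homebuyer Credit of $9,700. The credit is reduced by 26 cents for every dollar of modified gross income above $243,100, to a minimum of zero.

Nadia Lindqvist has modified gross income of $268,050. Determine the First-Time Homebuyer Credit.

$3,213

First-Time Homebuyer Credit: 26% of the $24,950 excess over $243,100 is $6,487; credit = $9,700 − $6,487 = $3,213.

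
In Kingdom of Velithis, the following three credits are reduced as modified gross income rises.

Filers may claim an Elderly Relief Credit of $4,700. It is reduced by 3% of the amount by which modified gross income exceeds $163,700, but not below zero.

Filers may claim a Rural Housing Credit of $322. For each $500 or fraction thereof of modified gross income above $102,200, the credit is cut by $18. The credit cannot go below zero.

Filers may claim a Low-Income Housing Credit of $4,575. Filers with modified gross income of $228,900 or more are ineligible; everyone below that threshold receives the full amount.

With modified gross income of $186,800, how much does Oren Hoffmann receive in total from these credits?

$8,582

Elderly Relief Credit: 3% of the $23,100 excess over $163,700 is $693; credit = $4,700 − $693 = $4,007.
Rural Housing Credit: income exceeds $102,200 by $84,600 → 170 increments × $18 = $3,060 ≥ base, so the credit is $0.
Low-Income Housing Credit: $186,800 is below the $228,900 cutoff, so the full $4,575 applies.
Total: $4,007 + $0 + $4,575 = $8,582.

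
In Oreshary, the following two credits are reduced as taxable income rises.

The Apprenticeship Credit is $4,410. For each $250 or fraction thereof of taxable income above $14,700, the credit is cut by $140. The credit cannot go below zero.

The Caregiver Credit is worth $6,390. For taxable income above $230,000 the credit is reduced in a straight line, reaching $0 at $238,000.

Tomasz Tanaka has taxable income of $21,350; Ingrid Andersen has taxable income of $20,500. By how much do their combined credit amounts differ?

Tomasz ($21,350): Apprenticeship Credit: income exceeds $14,700 by $6,650, which is 27 full-or-partial $250 increments; reduction = 27 × $140 = $3,780, leaving $630. Caregiver Credit: $21,350 is at or below the $230,000 threshold, so the full $6,390 applies. total $630 + $6,390 = $7,020
Ingrid ($20,500): Apprenticeship Credit: income exceeds $14,700 by $5,800, which is 24 full-or-partial $250 increments; reduction = 24 × $140 = $3,360, leaving $1,050. Caregiver Credit: $20,500 is at or below the $230,000 threshold, so the full $6,390 applies. total $1,050 + $6,390 = $7,440
Difference: |$7,020 − $7,440| = $420.

$420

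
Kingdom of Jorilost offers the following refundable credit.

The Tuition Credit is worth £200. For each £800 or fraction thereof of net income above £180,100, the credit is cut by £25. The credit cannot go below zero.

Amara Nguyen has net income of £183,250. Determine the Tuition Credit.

£100

Tuition Credit: income exceeds £180,100 by £3,150, which is 4 full-or-partial £800 increments; reduction = 4 × £25 = £100, leaving £100.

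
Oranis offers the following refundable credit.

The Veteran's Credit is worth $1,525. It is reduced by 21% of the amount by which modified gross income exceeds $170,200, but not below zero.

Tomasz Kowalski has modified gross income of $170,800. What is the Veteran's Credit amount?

$1,399

Veteran's Credit: 21% of the $600 excess over $170,200 is $126; credit = $1,525 − $126 = $1,399.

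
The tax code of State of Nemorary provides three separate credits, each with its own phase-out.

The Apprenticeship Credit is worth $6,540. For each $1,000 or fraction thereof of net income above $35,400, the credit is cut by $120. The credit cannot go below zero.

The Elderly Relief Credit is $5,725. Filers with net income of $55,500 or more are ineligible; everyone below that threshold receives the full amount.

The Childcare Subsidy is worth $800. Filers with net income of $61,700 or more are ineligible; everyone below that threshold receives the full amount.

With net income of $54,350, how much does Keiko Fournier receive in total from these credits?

$10,785

Apprenticeship Credit: income exceeds $35,400 by $18,950, which is 19 full-or-partial $1,000 increments; reduction = 19 × $120 = $2,280, leaving $4,260.
Elderly Relief Credit: $54,350 is below the $55,500 cutoff, so the full $5,725 applies.
Childcare Subsidy: $54,350 is below the $61,700 cutoff, so the full $800 applies.
Total: $4,260 + $5,725 + $800 = $10,785.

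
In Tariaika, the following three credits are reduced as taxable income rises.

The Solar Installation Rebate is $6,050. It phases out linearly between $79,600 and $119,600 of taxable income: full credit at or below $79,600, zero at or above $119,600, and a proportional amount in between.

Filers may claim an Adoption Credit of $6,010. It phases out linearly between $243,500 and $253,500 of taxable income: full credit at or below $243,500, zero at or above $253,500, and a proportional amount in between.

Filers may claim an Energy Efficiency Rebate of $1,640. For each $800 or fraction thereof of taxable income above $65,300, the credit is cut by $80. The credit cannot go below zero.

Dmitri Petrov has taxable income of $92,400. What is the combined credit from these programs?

$10,124

Solar Installation Rebate: $92,400 is $12,800 into a $40,000 phase-out range, leaving 27,200/40,000 of the credit: $6,050 × 27,200/40,000 = $4,114.
Adoption Credit: $92,400 is at or below the $243,500 threshold, so the full $6,010 applies.
Energy Efficiency Rebate: income exceeds $65,300 by $27,100 → 34 increments × $80 = $2,720 ≥ base, so the credit is $0.
Total: $4,114 + $6,010 + $0 = $10,124.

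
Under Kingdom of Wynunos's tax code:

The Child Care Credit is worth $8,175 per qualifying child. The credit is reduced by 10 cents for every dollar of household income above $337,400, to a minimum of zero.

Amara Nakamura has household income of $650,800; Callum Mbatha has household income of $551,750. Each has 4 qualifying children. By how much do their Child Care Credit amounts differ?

$9,905

Amara ($650,800): Child Care Credit: base = 4 × $8,175 = $32,700. 10% of the $313,400 excess over $337,400 is $31,340; credit = $32,700 − $31,340 = $1,360.
Callum ($551,750): Child Care Credit: base = 4 × $8,175 = $32,700. 10% of the $214,350 excess over $337,400 is $21,435; credit = $32,700 − $21,435 = $11,265.
Difference: |$1,360 − $11,265| = $9,905.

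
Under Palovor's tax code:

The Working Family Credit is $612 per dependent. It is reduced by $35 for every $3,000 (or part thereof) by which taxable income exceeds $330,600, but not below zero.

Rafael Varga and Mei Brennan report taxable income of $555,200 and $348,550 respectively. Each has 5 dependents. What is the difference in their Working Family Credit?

Rafael ($555,200): Working Family Credit: base = 5 × $612 = $3,060. income exceeds $330,600 by $224,600, which is 75 full-or-partial $3,000 increments; reduction = 75 × $35 = $2,625, leaving $435.
Mei ($348,550): Working Family Credit: base = 5 × $612 = $3,060. income exceeds $330,600 by $17,950, which is 6 full-or-partial $3,000 increments; reduction = 6 × $35 = $210, leaving $2,850.
Difference: |$435 − $2,850| = $2,415.

$2,415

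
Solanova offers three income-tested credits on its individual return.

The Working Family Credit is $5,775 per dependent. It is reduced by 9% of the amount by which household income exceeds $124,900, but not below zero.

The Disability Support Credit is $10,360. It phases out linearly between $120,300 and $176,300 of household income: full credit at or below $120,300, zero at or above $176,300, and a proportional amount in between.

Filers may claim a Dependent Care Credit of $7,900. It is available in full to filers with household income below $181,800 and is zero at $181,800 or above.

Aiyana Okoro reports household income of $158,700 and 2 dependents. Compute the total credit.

Working Family Credit: base = 2 × $5,775 = $11,550. 9% of the $33,800 excess over $124,900 is $3,042; credit = $11,550 − $3,042 = $8,508.
Disability Support Credit: $158,700 is $38,400 into a $56,000 phase-out range, leaving 17,600/56,000 of the credit: $10,360 × 17,600/56,000 = $3,256.
Dependent Care Credit: $158,700 is below the $181,800 cutoff, so the full $7,900 applies.
Total: $8,508 + $3,256 + $7,900 = $19,664.

$19,664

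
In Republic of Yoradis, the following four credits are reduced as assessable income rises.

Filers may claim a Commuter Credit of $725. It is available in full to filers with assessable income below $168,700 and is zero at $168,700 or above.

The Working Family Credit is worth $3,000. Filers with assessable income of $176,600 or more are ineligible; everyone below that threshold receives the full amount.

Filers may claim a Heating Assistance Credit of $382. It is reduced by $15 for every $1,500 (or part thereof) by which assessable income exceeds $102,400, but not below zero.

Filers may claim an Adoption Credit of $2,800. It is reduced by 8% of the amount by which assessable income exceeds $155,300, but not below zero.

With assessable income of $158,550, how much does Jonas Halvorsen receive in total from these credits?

Commuter Credit: $158,550 is below the $168,700 cutoff, so the full $725 applies.
Working Family Credit: $158,550 is below the $176,600 cutoff, so the full $3,000 applies.
Heating Assistance Credit: income exceeds $102,400 by $56,150 → 38 increments × $15 = $570 ≥ base, so the credit is $0.
Adoption Credit: 8% of the $3,250 excess over $155,300 is $260; credit = $2,800 − $260 = $2,540.
Total: $725 + $3,000 + $0 + $2,540 = $6,265.

$6,265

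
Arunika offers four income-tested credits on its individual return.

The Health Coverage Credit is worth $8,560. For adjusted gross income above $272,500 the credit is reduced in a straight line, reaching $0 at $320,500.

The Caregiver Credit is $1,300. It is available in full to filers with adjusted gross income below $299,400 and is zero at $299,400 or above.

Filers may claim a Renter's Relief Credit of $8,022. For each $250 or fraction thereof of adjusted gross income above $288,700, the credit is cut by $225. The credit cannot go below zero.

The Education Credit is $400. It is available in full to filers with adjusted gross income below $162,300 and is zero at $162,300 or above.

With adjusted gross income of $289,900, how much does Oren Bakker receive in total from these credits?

$13,654

Health Coverage Credit: $289,900 is $17,400 into a $48,000 phase-out range, leaving 30,600/48,000 of the credit: $8,560 × 30,600/48,000 = $5,457.
Caregiver Credit: $289,900 is below the $299,400 cutoff, so the full $1,300 applies.
Renter's Relief Credit: income exceeds $288,700 by $1,200, which is 5 full-or-partial $250 increments; reduction = 5 × $225 = $1,125, leaving $6,897.
Education Credit: $289,900 meets or exceeds the $162,300 cutoff, so the credit is $0.
Total: $5,457 + $1,300 + $6,897 + $0 = $13,654.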